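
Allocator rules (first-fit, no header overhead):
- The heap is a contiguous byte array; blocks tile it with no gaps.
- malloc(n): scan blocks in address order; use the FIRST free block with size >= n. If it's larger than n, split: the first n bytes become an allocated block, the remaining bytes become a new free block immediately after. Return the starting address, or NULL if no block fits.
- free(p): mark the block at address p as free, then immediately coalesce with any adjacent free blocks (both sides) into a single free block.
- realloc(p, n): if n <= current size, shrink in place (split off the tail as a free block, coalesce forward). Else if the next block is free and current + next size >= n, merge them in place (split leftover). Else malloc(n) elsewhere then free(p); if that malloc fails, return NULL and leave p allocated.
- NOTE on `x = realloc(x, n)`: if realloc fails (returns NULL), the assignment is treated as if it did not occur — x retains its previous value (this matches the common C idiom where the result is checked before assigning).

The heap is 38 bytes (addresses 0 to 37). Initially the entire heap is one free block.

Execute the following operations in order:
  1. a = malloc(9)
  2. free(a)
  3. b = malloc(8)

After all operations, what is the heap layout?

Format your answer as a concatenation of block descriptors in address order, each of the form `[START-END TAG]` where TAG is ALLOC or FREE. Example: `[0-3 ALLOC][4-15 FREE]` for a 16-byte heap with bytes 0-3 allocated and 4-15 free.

Answer: [0-7 ALLOC][8-37 FREE]

Derivation:
Op 1: a = malloc(9) -> a = 0; heap: [0-8 ALLOC][9-37 FREE]
Op 2: free(a) -> (freed a); heap: [0-37 FREE]
Op 3: b = malloc(8) -> b = 0; heap: [0-7 ALLOC][8-37 FREE]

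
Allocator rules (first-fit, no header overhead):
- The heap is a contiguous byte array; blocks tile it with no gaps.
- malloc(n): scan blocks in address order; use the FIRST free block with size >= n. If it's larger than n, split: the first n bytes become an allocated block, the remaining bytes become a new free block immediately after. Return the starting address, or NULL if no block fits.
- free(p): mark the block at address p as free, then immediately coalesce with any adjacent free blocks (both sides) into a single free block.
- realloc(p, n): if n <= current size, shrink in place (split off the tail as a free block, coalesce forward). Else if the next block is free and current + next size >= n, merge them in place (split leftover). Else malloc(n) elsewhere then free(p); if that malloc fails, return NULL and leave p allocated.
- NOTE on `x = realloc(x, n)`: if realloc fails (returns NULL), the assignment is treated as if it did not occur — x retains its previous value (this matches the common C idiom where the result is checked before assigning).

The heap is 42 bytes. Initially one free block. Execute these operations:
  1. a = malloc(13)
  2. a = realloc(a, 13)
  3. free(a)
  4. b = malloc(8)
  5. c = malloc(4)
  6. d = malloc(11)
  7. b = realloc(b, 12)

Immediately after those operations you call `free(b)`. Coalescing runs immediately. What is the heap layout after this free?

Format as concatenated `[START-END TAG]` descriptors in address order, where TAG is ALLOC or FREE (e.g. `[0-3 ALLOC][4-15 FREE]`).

Answer: [0-7 FREE][8-11 ALLOC][12-22 ALLOC][23-41 FREE]

Derivation:
Op 1: a = malloc(13) -> a = 0; heap: [0-12 ALLOC][13-41 FREE]
Op 2: a = realloc(a, 13) -> a = 0; heap: [0-12 ALLOC][13-41 FREE]
Op 3: free(a) -> (freed a); heap: [0-41 FREE]
Op 4: b = malloc(8) -> b = 0; heap: [0-7 ALLOC][8-41 FREE]
Op 5: c = malloc(4) -> c = 8; heap: [0-7 ALLOC][8-11 ALLOC][12-41 FREE]
Op 6: d = malloc(11) -> d = 12; heap: [0-7 ALLOC][8-11 ALLOC][12-22 ALLOC][23-41 FREE]
Op 7: b = realloc(b, 12) -> b = 23; heap: [0-7 FREE][8-11 ALLOC][12-22 ALLOC][23-34 ALLOC][35-41 FREE]
free(b): b = 23 -> block [23-34 ALLOC]; mark free, coalesce with adjacent free neighbors -> [0-7 FREE][8-11 ALLOC][12-22 ALLOC][23-41 FREE]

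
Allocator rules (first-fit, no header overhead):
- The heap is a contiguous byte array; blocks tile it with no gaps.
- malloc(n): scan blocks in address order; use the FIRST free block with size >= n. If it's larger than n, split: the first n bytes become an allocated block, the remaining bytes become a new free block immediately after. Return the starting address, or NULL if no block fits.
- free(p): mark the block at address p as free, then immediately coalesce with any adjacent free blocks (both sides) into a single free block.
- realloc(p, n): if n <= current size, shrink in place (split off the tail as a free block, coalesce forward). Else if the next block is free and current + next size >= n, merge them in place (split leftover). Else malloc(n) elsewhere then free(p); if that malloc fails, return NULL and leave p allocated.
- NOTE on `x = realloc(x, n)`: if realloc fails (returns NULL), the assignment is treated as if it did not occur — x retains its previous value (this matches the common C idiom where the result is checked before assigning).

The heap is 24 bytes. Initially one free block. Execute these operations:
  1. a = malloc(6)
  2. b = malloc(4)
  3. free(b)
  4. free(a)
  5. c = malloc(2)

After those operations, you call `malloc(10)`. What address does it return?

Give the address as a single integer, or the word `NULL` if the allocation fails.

Answer: 2

Derivation:
Op 1: a = malloc(6) -> a = 0; heap: [0-5 ALLOC][6-23 FREE]
Op 2: b = malloc(4) -> b = 6; heap: [0-5 ALLOC][6-9 ALLOC][10-23 FREE]
Op 3: free(b) -> (freed b); heap: [0-5 ALLOC][6-23 FREE]
Op 4: free(a) -> (freed a); heap: [0-23 FREE]
Op 5: c = malloc(2) -> c = 0; heap: [0-1 ALLOC][2-23 FREE]
malloc(10): first-fit scan over [0-1 ALLOC][2-23 FREE] -> 2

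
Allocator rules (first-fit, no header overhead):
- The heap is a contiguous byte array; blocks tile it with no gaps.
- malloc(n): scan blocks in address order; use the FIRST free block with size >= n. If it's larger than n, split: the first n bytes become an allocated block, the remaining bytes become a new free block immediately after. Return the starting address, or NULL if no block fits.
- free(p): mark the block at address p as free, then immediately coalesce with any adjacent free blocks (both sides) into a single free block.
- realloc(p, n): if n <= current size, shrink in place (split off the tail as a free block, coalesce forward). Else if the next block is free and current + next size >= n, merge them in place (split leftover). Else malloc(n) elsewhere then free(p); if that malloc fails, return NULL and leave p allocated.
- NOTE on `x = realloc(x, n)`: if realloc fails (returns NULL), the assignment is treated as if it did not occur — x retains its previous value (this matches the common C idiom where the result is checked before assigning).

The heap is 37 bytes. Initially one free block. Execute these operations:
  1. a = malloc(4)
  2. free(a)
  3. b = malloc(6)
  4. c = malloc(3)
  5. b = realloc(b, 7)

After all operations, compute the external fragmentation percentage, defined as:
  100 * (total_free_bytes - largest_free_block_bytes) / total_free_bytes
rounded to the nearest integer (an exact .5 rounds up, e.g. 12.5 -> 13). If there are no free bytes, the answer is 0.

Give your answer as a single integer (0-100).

Op 1: a = malloc(4) -> a = 0; heap: [0-3 ALLOC][4-36 FREE]
Op 2: free(a) -> (freed a); heap: [0-36 FREE]
Op 3: b = malloc(6) -> b = 0; heap: [0-5 ALLOC][6-36 FREE]
Op 4: c = malloc(3) -> c = 6; heap: [0-5 ALLOC][6-8 ALLOC][9-36 FREE]
Op 5: b = realloc(b, 7) -> b = 9; heap: [0-5 FREE][6-8 ALLOC][9-15 ALLOC][16-36 FREE]
Free blocks: [6 21] total_free=27 largest=21 -> 100*(27-21)/27 = 600/27 ≈ 22.222 -> rounds to 22

Answer: 22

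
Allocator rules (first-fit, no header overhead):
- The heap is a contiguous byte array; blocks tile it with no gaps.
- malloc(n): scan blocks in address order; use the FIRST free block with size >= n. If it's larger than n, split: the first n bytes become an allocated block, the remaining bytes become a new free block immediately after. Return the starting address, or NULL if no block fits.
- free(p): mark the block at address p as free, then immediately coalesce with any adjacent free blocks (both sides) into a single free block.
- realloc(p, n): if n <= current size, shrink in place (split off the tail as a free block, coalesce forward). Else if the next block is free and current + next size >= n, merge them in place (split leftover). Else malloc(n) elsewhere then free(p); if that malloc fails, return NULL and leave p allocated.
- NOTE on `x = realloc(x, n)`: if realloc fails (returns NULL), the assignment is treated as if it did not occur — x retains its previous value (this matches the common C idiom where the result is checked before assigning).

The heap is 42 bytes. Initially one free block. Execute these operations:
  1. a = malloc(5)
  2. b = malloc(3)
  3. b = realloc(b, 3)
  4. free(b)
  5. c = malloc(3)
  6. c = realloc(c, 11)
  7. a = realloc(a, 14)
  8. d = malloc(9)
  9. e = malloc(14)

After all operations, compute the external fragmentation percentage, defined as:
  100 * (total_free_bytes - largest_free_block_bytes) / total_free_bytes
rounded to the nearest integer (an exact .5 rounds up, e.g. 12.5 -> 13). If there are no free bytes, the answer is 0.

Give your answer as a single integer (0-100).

Answer: 38

Derivation:
Op 1: a = malloc(5) -> a = 0; heap: [0-4 ALLOC][5-41 FREE]
Op 2: b = malloc(3) -> b = 5; heap: [0-4 ALLOC][5-7 ALLOC][8-41 FREE]
Op 3: b = realloc(b, 3) -> b = 5; heap: [0-4 ALLOC][5-7 ALLOC][8-41 FREE]
Op 4: free(b) -> (freed b); heap: [0-4 ALLOC][5-41 FREE]
Op 5: c = malloc(3) -> c = 5; heap: [0-4 ALLOC][5-7 ALLOC][8-41 FREE]
Op 6: c = realloc(c, 11) -> c = 5; heap: [0-4 ALLOC][5-15 ALLOC][16-41 FREE]
Op 7: a = realloc(a, 14) -> a = 16; heap: [0-4 FREE][5-15 ALLOC][16-29 ALLOC][30-41 FREE]
Op 8: d = malloc(9) -> d = 30; heap: [0-4 FREE][5-15 ALLOC][16-29 ALLOC][30-38 ALLOC][39-41 FREE]
Op 9: e = malloc(14) -> e = NULL; heap: [0-4 FREE][5-15 ALLOC][16-29 ALLOC][30-38 ALLOC][39-41 FREE]
Free blocks: [5 3] total_free=8 largest=5 -> 100*(8-5)/8 = 300/8 = 37.5 -> rounds to 38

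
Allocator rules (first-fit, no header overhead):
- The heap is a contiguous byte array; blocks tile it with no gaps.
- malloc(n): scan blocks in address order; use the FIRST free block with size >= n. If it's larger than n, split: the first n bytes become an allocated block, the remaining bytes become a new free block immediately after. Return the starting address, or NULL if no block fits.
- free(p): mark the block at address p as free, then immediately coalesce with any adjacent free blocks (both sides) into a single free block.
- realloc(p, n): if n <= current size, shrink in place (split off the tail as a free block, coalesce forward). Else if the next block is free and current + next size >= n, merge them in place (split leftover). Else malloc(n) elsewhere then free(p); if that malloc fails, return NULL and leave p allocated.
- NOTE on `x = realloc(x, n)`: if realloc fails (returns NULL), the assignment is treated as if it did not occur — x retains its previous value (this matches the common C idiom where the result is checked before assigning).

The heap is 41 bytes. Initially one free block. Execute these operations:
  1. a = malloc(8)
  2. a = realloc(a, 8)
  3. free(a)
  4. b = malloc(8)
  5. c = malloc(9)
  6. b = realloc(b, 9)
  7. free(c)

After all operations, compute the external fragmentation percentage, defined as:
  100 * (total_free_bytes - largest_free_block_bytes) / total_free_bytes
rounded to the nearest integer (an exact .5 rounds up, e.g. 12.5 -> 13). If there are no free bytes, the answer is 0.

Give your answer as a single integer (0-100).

Op 1: a = malloc(8) -> a = 0; heap: [0-7 ALLOC][8-40 FREE]
Op 2: a = realloc(a, 8) -> a = 0; heap: [0-7 ALLOC][8-40 FREE]
Op 3: free(a) -> (freed a); heap: [0-40 FREE]
Op 4: b = malloc(8) -> b = 0; heap: [0-7 ALLOC][8-40 FREE]
Op 5: c = malloc(9) -> c = 8; heap: [0-7 ALLOC][8-16 ALLOC][17-40 FREE]
Op 6: b = realloc(b, 9) -> b = 17; heap: [0-7 FREE][8-16 ALLOC][17-25 ALLOC][26-40 FREE]
Op 7: free(c) -> (freed c); heap: [0-16 FREE][17-25 ALLOC][26-40 FREE]
Free blocks: [17 15] total_free=32 largest=17 -> 100*(32-17)/32 = 1500/32 = 46.875 -> rounds to 47

Answer: 47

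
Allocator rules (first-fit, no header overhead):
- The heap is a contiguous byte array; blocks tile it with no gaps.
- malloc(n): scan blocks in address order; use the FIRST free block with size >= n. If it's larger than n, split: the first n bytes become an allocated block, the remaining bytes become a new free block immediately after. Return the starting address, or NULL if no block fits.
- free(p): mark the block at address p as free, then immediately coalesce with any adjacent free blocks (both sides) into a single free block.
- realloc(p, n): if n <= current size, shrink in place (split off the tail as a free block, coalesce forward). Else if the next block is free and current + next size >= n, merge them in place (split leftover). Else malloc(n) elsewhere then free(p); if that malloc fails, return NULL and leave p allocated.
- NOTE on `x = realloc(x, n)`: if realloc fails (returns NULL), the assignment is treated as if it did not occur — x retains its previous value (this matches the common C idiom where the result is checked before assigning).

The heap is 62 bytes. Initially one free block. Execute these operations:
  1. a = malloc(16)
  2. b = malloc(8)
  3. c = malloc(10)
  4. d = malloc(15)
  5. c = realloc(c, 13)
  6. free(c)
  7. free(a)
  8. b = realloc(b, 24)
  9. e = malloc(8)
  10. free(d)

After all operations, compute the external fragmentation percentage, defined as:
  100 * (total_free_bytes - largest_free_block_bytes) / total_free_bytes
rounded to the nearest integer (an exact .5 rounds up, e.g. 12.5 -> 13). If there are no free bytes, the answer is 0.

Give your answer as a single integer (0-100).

Answer: 17

Derivation:
Op 1: a = malloc(16) -> a = 0; heap: [0-15 ALLOC][16-61 FREE]
Op 2: b = malloc(8) -> b = 16; heap: [0-15 ALLOC][16-23 ALLOC][24-61 FREE]
Op 3: c = malloc(10) -> c = 24; heap: [0-15 ALLOC][16-23 ALLOC][24-33 ALLOC][34-61 FREE]
Op 4: d = malloc(15) -> d = 34; heap: [0-15 ALLOC][16-23 ALLOC][24-33 ALLOC][34-48 ALLOC][49-61 FREE]
Op 5: c = realloc(c, 13) -> c = 49; heap: [0-15 ALLOC][16-23 ALLOC][24-33 FREE][34-48 ALLOC][49-61 ALLOC]
Op 6: free(c) -> (freed c); heap: [0-15 ALLOC][16-23 ALLOC][24-33 FREE][34-48 ALLOC][49-61 FREE]
Op 7: free(a) -> (freed a); heap: [0-15 FREE][16-23 ALLOC][24-33 FREE][34-48 ALLOC][49-61 FREE]
Op 8: b = realloc(b, 24) -> NULL (b unchanged); heap: [0-15 FREE][16-23 ALLOC][24-33 FREE][34-48 ALLOC][49-61 FREE]
Op 9: e = malloc(8) -> e = 0; heap: [0-7 ALLOC][8-15 FREE][16-23 ALLOC][24-33 FREE][34-48 ALLOC][49-61 FREE]
Op 10: free(d) -> (freed d); heap: [0-7 ALLOC][8-15 FREE][16-23 ALLOC][24-61 FREE]
Free blocks: [8 38] total_free=46 largest=38 -> 100*(46-38)/46 = 800/46 ≈ 17.391 -> rounds to 17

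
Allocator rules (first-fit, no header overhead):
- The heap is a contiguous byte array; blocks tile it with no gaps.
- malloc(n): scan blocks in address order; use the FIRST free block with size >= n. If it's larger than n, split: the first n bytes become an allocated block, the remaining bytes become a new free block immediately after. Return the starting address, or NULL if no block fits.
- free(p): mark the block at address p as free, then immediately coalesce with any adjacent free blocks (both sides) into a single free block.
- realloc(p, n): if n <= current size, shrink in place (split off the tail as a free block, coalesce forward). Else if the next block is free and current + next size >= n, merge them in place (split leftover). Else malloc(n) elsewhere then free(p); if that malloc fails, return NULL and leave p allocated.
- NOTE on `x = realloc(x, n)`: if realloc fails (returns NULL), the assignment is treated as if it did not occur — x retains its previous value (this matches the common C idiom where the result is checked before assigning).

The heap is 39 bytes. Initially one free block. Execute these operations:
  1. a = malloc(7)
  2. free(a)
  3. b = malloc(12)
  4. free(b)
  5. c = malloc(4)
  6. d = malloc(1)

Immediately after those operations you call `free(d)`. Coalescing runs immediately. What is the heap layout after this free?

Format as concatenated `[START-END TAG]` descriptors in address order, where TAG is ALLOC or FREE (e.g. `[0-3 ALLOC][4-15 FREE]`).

Answer: [0-3 ALLOC][4-38 FREE]

Derivation:
Op 1: a = malloc(7) -> a = 0; heap: [0-6 ALLOC][7-38 FREE]
Op 2: free(a) -> (freed a); heap: [0-38 FREE]
Op 3: b = malloc(12) -> b = 0; heap: [0-11 ALLOC][12-38 FREE]
Op 4: free(b) -> (freed b); heap: [0-38 FREE]
Op 5: c = malloc(4) -> c = 0; heap: [0-3 ALLOC][4-38 FREE]
Op 6: d = malloc(1) -> d = 4; heap: [0-3 ALLOC][4-4 ALLOC][5-38 FREE]
free(d): d = 4 -> block [4-4 ALLOC]; mark free, coalesce with adjacent free neighbors -> [0-3 ALLOC][4-38 FREE]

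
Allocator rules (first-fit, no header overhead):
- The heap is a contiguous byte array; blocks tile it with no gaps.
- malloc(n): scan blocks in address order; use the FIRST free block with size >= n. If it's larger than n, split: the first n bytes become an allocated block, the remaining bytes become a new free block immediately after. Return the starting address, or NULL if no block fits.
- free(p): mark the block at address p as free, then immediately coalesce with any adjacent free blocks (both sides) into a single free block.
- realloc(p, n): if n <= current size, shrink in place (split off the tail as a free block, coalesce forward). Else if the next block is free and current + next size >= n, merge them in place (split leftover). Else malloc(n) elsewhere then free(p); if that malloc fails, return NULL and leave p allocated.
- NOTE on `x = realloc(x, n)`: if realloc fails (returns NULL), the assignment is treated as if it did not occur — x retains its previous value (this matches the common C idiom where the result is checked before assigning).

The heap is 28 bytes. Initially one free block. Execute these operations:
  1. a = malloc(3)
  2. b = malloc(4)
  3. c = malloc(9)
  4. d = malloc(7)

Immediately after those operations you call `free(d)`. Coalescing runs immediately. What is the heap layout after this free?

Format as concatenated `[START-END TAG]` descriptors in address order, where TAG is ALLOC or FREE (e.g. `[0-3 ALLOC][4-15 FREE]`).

Op 1: a = malloc(3) -> a = 0; heap: [0-2 ALLOC][3-27 FREE]
Op 2: b = malloc(4) -> b = 3; heap: [0-2 ALLOC][3-6 ALLOC][7-27 FREE]
Op 3: c = malloc(9) -> c = 7; heap: [0-2 ALLOC][3-6 ALLOC][7-15 ALLOC][16-27 FREE]
Op 4: d = malloc(7) -> d = 16; heap: [0-2 ALLOC][3-6 ALLOC][7-15 ALLOC][16-22 ALLOC][23-27 FREE]
free(d): d = 16 -> block [16-22 ALLOC]; mark free, coalesce with adjacent free neighbors -> [0-2 ALLOC][3-6 ALLOC][7-15 ALLOC][16-27 FREE]

Answer: [0-2 ALLOC][3-6 ALLOC][7-15 ALLOC][16-27 FREE]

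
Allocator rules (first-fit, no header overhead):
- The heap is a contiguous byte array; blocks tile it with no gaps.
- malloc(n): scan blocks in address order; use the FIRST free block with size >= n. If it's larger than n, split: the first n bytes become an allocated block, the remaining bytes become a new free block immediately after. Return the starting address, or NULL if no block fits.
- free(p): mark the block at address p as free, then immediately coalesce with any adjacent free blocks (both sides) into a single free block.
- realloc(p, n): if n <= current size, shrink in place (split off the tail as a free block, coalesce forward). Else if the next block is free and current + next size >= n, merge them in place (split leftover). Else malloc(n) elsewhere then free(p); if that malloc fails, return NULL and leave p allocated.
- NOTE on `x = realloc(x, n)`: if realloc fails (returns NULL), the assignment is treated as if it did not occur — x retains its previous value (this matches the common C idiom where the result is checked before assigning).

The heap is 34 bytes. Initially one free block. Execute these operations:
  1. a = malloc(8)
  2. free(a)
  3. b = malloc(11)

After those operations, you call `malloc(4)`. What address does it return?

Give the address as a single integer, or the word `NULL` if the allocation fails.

Op 1: a = malloc(8) -> a = 0; heap: [0-7 ALLOC][8-33 FREE]
Op 2: free(a) -> (freed a); heap: [0-33 FREE]
Op 3: b = malloc(11) -> b = 0; heap: [0-10 ALLOC][11-33 FREE]
malloc(4): first-fit scan over [0-10 ALLOC][11-33 FREE] -> 11

Answer: 11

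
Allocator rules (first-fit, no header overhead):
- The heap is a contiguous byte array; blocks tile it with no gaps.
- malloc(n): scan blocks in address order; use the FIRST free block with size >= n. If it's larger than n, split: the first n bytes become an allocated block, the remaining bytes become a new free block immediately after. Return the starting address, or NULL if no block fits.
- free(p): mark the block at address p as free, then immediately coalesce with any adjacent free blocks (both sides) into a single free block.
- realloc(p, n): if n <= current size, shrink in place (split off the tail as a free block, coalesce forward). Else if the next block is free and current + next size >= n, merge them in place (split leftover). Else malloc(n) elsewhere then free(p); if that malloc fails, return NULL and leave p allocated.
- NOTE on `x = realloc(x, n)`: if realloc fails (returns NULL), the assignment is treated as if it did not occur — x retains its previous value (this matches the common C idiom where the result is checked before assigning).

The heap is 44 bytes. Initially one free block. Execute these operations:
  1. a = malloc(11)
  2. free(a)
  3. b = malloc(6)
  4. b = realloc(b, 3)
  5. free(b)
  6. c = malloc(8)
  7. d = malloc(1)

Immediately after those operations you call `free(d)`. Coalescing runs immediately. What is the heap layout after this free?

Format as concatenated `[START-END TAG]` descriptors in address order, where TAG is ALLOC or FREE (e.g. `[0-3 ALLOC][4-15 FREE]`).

Op 1: a = malloc(11) -> a = 0; heap: [0-10 ALLOC][11-43 FREE]
Op 2: free(a) -> (freed a); heap: [0-43 FREE]
Op 3: b = malloc(6) -> b = 0; heap: [0-5 ALLOC][6-43 FREE]
Op 4: b = realloc(b, 3) -> b = 0; heap: [0-2 ALLOC][3-43 FREE]
Op 5: free(b) -> (freed b); heap: [0-43 FREE]
Op 6: c = malloc(8) -> c = 0; heap: [0-7 ALLOC][8-43 FREE]
Op 7: d = malloc(1) -> d = 8; heap: [0-7 ALLOC][8-8 ALLOC][9-43 FREE]
free(d): d = 8 -> block [8-8 ALLOC]; mark free, coalesce with adjacent free neighbors -> [0-7 ALLOC][8-43 FREE]

Answer: [0-7 ALLOC][8-43 FREE]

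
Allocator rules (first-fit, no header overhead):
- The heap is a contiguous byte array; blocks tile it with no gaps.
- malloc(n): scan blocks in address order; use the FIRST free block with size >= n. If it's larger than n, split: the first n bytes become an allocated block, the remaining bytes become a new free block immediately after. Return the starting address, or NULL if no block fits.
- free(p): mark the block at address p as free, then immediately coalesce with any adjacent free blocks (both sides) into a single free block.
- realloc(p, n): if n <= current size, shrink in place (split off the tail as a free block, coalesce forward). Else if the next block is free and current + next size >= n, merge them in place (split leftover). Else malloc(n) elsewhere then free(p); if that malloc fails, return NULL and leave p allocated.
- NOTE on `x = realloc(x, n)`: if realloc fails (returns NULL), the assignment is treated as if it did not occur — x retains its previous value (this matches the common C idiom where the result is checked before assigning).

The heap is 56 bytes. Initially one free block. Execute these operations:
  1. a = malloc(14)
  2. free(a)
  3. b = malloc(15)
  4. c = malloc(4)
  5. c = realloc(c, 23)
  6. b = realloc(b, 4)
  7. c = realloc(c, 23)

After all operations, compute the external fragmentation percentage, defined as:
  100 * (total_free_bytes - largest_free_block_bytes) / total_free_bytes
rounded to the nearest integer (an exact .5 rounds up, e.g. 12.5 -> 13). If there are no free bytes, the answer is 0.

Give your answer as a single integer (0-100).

Op 1: a = malloc(14) -> a = 0; heap: [0-13 ALLOC][14-55 FREE]
Op 2: free(a) -> (freed a); heap: [0-55 FREE]
Op 3: b = malloc(15) -> b = 0; heap: [0-14 ALLOC][15-55 FREE]
Op 4: c = malloc(4) -> c = 15; heap: [0-14 ALLOC][15-18 ALLOC][19-55 FREE]
Op 5: c = realloc(c, 23) -> c = 15; heap: [0-14 ALLOC][15-37 ALLOC][38-55 FREE]
Op 6: b = realloc(b, 4) -> b = 0; heap: [0-3 ALLOC][4-14 FREE][15-37 ALLOC][38-55 FREE]
Op 7: c = realloc(c, 23) -> c = 15; heap: [0-3 ALLOC][4-14 FREE][15-37 ALLOC][38-55 FREE]
Free blocks: [11 18] total_free=29 largest=18 -> 100*(29-18)/29 = 1100/29 ≈ 37.931 -> rounds to 38

Answer: 38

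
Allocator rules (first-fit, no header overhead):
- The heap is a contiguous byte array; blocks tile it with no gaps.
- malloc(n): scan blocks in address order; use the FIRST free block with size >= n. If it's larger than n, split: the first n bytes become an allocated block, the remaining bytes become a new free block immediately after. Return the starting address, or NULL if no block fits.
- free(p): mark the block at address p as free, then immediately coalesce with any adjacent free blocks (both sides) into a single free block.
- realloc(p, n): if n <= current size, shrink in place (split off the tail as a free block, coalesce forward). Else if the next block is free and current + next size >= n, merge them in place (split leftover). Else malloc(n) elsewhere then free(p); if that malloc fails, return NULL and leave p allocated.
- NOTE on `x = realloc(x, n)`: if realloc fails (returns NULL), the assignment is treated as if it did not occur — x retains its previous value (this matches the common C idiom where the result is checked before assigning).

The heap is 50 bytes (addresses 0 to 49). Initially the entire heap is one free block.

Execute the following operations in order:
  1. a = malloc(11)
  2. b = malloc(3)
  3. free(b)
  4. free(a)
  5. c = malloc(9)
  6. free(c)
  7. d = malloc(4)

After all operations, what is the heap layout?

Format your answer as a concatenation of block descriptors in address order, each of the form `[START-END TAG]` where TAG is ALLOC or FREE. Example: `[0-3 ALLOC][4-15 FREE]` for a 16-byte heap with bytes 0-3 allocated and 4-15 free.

Op 1: a = malloc(11) -> a = 0; heap: [0-10 ALLOC][11-49 FREE]
Op 2: b = malloc(3) -> b = 11; heap: [0-10 ALLOC][11-13 ALLOC][14-49 FREE]
Op 3: free(b) -> (freed b); heap: [0-10 ALLOC][11-49 FREE]
Op 4: free(a) -> (freed a); heap: [0-49 FREE]
Op 5: c = malloc(9) -> c = 0; heap: [0-8 ALLOC][9-49 FREE]
Op 6: free(c) -> (freed c); heap: [0-49 FREE]
Op 7: d = malloc(4) -> d = 0; heap: [0-3 ALLOC][4-49 FREE]

Answer: [0-3 ALLOC][4-49 FREE]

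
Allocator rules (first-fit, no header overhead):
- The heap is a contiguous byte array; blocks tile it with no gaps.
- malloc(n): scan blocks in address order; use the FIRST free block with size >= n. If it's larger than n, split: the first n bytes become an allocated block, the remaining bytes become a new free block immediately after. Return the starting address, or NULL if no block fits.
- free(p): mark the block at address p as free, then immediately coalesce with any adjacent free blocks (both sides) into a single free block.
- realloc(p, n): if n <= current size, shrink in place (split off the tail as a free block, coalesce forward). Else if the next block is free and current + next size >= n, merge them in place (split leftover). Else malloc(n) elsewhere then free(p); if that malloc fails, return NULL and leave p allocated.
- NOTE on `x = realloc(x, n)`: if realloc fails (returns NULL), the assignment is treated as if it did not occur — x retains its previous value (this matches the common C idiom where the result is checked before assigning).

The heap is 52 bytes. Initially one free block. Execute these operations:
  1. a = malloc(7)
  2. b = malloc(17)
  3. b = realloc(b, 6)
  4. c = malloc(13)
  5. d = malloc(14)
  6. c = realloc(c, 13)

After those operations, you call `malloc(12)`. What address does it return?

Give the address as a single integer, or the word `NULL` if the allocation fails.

Op 1: a = malloc(7) -> a = 0; heap: [0-6 ALLOC][7-51 FREE]
Op 2: b = malloc(17) -> b = 7; heap: [0-6 ALLOC][7-23 ALLOC][24-51 FREE]
Op 3: b = realloc(b, 6) -> b = 7; heap: [0-6 ALLOC][7-12 ALLOC][13-51 FREE]
Op 4: c = malloc(13) -> c = 13; heap: [0-6 ALLOC][7-12 ALLOC][13-25 ALLOC][26-51 FREE]
Op 5: d = malloc(14) -> d = 26; heap: [0-6 ALLOC][7-12 ALLOC][13-25 ALLOC][26-39 ALLOC][40-51 FREE]
Op 6: c = realloc(c, 13) -> c = 13; heap: [0-6 ALLOC][7-12 ALLOC][13-25 ALLOC][26-39 ALLOC][40-51 FREE]
malloc(12): first-fit scan over [0-6 ALLOC][7-12 ALLOC][13-25 ALLOC][26-39 ALLOC][40-51 FREE] -> 40

Answer: 40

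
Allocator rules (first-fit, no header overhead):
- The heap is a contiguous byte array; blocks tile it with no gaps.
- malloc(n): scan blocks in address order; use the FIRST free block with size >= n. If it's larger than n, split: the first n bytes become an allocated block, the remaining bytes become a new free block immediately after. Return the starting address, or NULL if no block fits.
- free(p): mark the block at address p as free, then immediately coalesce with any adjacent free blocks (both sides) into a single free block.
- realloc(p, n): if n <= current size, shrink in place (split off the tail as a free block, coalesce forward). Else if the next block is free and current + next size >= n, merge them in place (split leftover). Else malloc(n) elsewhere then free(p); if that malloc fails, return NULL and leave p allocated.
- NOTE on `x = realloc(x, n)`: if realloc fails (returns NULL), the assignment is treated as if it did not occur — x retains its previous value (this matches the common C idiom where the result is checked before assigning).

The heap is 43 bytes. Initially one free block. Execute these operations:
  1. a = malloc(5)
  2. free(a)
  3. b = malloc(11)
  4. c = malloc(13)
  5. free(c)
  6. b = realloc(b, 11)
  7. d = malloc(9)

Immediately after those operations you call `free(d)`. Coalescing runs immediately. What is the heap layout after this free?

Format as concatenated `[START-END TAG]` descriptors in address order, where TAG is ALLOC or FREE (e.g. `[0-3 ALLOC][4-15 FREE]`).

Answer: [0-10 ALLOC][11-42 FREE]

Derivation:
Op 1: a = malloc(5) -> a = 0; heap: [0-4 ALLOC][5-42 FREE]
Op 2: free(a) -> (freed a); heap: [0-42 FREE]
Op 3: b = malloc(11) -> b = 0; heap: [0-10 ALLOC][11-42 FREE]
Op 4: c = malloc(13) -> c = 11; heap: [0-10 ALLOC][11-23 ALLOC][24-42 FREE]
Op 5: free(c) -> (freed c); heap: [0-10 ALLOC][11-42 FREE]
Op 6: b = realloc(b, 11) -> b = 0; heap: [0-10 ALLOC][11-42 FREE]
Op 7: d = malloc(9) -> d = 11; heap: [0-10 ALLOC][11-19 ALLOC][20-42 FREE]
free(d): d = 11 -> block [11-19 ALLOC]; mark free, coalesce with adjacent free neighbors -> [0-10 ALLOC][11-42 FREE]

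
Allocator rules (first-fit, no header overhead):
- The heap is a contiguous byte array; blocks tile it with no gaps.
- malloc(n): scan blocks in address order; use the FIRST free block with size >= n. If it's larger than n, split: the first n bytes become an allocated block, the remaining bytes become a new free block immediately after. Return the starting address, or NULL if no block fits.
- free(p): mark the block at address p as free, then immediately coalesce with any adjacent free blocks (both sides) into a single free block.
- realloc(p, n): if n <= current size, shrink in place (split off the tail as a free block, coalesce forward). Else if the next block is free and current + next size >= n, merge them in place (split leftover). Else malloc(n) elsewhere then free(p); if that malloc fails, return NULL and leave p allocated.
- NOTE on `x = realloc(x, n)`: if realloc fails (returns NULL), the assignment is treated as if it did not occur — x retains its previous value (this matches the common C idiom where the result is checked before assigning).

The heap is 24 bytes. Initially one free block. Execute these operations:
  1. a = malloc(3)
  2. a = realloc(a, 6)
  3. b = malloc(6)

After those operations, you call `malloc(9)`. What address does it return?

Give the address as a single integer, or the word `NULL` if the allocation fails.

Op 1: a = malloc(3) -> a = 0; heap: [0-2 ALLOC][3-23 FREE]
Op 2: a = realloc(a, 6) -> a = 0; heap: [0-5 ALLOC][6-23 FREE]
Op 3: b = malloc(6) -> b = 6; heap: [0-5 ALLOC][6-11 ALLOC][12-23 FREE]
malloc(9): first-fit scan over [0-5 ALLOC][6-11 ALLOC][12-23 FREE] -> 12

Answer: 12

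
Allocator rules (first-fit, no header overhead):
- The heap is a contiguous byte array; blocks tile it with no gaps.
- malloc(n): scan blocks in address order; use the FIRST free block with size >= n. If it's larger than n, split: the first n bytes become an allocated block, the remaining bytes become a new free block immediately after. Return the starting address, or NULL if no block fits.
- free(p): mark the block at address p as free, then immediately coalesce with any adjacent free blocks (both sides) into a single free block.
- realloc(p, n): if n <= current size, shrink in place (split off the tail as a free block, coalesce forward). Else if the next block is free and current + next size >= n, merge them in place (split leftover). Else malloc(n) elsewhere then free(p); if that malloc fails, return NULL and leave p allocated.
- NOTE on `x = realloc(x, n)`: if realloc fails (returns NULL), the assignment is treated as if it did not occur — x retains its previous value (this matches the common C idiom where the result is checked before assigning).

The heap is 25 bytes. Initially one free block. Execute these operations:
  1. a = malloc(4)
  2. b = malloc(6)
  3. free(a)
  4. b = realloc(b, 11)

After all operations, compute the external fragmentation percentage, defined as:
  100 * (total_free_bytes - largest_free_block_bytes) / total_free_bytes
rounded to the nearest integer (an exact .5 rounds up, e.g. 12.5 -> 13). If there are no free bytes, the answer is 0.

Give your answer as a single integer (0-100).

Answer: 29

Derivation:
Op 1: a = malloc(4) -> a = 0; heap: [0-3 ALLOC][4-24 FREE]
Op 2: b = malloc(6) -> b = 4; heap: [0-3 ALLOC][4-9 ALLOC][10-24 FREE]
Op 3: free(a) -> (freed a); heap: [0-3 FREE][4-9 ALLOC][10-24 FREE]
Op 4: b = realloc(b, 11) -> b = 4; heap: [0-3 FREE][4-14 ALLOC][15-24 FREE]
Free blocks: [4 10] total_free=14 largest=10 -> 100*(14-10)/14 = 400/14 ≈ 28.571 -> rounds to 29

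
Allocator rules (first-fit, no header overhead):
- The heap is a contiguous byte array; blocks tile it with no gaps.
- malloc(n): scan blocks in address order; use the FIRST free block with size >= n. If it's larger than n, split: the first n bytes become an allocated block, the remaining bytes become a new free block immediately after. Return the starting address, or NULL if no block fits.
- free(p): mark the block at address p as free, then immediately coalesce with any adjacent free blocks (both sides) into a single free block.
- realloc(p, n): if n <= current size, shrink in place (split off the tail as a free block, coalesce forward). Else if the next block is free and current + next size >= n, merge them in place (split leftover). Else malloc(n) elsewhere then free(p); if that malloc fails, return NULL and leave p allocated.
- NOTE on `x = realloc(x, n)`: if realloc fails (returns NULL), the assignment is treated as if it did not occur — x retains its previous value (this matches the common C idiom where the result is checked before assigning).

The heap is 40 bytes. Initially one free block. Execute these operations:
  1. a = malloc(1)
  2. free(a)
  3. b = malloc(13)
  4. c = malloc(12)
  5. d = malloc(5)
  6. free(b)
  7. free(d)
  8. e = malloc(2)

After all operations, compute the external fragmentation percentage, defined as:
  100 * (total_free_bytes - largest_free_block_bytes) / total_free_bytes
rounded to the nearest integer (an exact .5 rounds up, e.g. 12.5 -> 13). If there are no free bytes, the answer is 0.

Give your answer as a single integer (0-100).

Answer: 42

Derivation:
Op 1: a = malloc(1) -> a = 0; heap: [0-0 ALLOC][1-39 FREE]
Op 2: free(a) -> (freed a); heap: [0-39 FREE]
Op 3: b = malloc(13) -> b = 0; heap: [0-12 ALLOC][13-39 FREE]
Op 4: c = malloc(12) -> c = 13; heap: [0-12 ALLOC][13-24 ALLOC][25-39 FREE]
Op 5: d = malloc(5) -> d = 25; heap: [0-12 ALLOC][13-24 ALLOC][25-29 ALLOC][30-39 FREE]
Op 6: free(b) -> (freed b); heap: [0-12 FREE][13-24 ALLOC][25-29 ALLOC][30-39 FREE]
Op 7: free(d) -> (freed d); heap: [0-12 FREE][13-24 ALLOC][25-39 FREE]
Op 8: e = malloc(2) -> e = 0; heap: [0-1 ALLOC][2-12 FREE][13-24 ALLOC][25-39 FREE]
Free blocks: [11 15] total_free=26 largest=15 -> 100*(26-15)/26 = 1100/26 ≈ 42.308 -> rounds to 42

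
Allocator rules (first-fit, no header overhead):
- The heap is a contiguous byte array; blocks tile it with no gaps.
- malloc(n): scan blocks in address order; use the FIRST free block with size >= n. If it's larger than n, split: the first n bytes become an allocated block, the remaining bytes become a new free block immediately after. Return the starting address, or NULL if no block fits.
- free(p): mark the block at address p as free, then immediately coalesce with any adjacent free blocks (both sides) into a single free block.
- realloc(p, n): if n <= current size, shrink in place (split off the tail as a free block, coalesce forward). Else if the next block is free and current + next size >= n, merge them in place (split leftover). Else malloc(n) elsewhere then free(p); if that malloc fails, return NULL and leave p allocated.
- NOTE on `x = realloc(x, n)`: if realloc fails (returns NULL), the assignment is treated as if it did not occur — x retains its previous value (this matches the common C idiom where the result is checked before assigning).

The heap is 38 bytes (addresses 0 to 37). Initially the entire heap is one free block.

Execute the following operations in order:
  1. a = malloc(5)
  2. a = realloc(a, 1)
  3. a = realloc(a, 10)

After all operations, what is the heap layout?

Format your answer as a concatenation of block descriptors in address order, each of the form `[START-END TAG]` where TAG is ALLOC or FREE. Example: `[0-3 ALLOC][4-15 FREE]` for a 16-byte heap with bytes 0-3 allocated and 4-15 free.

Answer: [0-9 ALLOC][10-37 FREE]

Derivation:
Op 1: a = malloc(5) -> a = 0; heap: [0-4 ALLOC][5-37 FREE]
Op 2: a = realloc(a, 1) -> a = 0; heap: [0-0 ALLOC][1-37 FREE]
Op 3: a = realloc(a, 10) -> a = 0; heap: [0-9 ALLOC][10-37 FREE]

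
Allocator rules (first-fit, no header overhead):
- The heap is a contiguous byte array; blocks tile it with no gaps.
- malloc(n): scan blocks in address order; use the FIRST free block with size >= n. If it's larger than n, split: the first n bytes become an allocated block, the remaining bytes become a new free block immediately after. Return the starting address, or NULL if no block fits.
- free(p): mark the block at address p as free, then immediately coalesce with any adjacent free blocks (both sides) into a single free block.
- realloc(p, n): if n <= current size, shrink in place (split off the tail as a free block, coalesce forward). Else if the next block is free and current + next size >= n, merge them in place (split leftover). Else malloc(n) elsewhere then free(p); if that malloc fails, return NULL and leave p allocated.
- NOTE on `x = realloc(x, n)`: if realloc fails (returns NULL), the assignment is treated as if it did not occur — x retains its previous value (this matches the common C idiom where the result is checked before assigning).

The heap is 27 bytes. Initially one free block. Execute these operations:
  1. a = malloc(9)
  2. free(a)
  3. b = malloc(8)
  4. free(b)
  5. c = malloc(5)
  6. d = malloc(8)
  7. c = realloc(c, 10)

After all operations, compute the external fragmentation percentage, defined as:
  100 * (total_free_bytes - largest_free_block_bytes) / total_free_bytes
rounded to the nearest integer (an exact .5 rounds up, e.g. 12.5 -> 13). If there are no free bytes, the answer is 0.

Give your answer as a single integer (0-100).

Op 1: a = malloc(9) -> a = 0; heap: [0-8 ALLOC][9-26 FREE]
Op 2: free(a) -> (freed a); heap: [0-26 FREE]
Op 3: b = malloc(8) -> b = 0; heap: [0-7 ALLOC][8-26 FREE]
Op 4: free(b) -> (freed b); heap: [0-26 FREE]
Op 5: c = malloc(5) -> c = 0; heap: [0-4 ALLOC][5-26 FREE]
Op 6: d = malloc(8) -> d = 5; heap: [0-4 ALLOC][5-12 ALLOC][13-26 FREE]
Op 7: c = realloc(c, 10) -> c = 13; heap: [0-4 FREE][5-12 ALLOC][13-22 ALLOC][23-26 FREE]
Free blocks: [5 4] total_free=9 largest=5 -> 100*(9-5)/9 = 400/9 ≈ 44.444 -> rounds to 44

Answer: 44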